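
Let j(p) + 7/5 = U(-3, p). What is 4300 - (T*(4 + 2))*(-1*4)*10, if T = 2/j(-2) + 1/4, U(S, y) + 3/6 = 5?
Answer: 139960/31 ≈ 4514.8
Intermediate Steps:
U(S, y) = 9/2 (U(S, y) = -1/2 + 5 = 9/2)
j(p) = 31/10 (j(p) = -7/5 + 9/2 = 31/10)
T = 111/124 (T = 2/(31/10) + 1/4 = 2*(10/31) + 1*(1/4) = 20/31 + 1/4 = 111/124 ≈ 0.89516)
4300 - (T*(4 + 2))*(-1*4)*10 = 4300 - (111*(4 + 2)/124)*(-1*4)*10 = 4300 - ((111/124)*6)*(-4)*10 = 4300 - (333/62)*(-4)*10 = 4300 - (-666)*10/31 = 4300 - 1*(-6660/31) = 4300 + 6660/31 = 139960/31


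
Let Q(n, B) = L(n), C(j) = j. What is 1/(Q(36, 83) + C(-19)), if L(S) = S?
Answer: 1/17 ≈ 0.058824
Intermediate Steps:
Q(n, B) = n
1/(Q(36, 83) + C(-19)) = 1/(36 - 19) = 1/17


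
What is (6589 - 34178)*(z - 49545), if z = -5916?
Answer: 1530113529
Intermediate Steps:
(6589 - 34178)*(z - 49545) = (6589 - 34178)*(-5916 - 49545) = -27589*(-55461) = 1530113529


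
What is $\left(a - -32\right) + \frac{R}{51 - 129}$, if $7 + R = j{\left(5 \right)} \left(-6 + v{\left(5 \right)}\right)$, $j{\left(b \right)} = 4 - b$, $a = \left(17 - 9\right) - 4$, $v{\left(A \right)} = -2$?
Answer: $\frac{2807}{78} \approx 35.987$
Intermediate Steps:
$a = 4$ ($a = 8 - 4 = 4$)
$R = 1$ ($R = -7 + \left(4 - 5\right) \left(-6 - 2\right) = -7 + \left(4 - 5\right) \left(-8\right) = -7 - -8 = -7 + 8 = 1$)
$\left(a - -32\right) + \frac{R}{51 - 129} = \left(4 - -32\right) + 1 \frac{1}{51 - 129} = \left(4 + 32\right) + 1 \frac{1}{-78} = 36 + 1 \left(- \frac{1}{78}\right) = 36 - \frac{1}{78} = \frac{2807}{78}$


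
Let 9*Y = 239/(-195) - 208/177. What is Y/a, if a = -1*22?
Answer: 93/7670 ≈ 0.012125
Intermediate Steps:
a = -22
Y = -1023/3835 (Y = (239/(-195) - 208/177)/9 = (239*(-1/195) - 208*1/177)/9 = (-239/195 - 208/177)/9 = (⅑)*(-9207/3835) = -1023/3835 ≈ -0.26675)
Y/a = -1023/3835/(-22) = -1023/3835*(-1/22) = 93/7670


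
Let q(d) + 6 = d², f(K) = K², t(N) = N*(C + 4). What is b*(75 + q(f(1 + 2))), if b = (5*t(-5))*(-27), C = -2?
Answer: 202500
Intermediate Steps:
t(N) = 2*N (t(N) = N*(-2 + 4) = N*2 = 2*N)
b = 1350 (b = (5*(2*(-5)))*(-27) = (5*(-10))*(-27) = -50*(-27) = 1350)
q(d) = -6 + d²
b*(75 + q(f(1 + 2))) = 1350*(75 + (-6 + ((1 + 2)²)²)) = 1350*(75 + (-6 + (3²)²)) = 1350*(75 + (-6 + 9²)) = 1350*(75 + (-6 + 81)) = 1350*(75 + 75) = 1350*150 = 202500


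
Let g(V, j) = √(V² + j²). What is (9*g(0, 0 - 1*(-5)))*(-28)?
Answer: -1260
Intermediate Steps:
(9*g(0, 0 - 1*(-5)))*(-28) = (9*√(0² + (0 - 1*(-5))²))*(-28) = (9*√(0 + (0 + 5)²))*(-28) = (9*√(0 + 5²))*(-28) = (9*√(0 + 25))*(-28) = (9*√25)*(-28) = (9*5)*(-28) = 45*(-28) = -1260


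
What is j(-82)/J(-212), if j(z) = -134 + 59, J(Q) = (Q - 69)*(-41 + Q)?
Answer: -75/71093 ≈ -0.0010550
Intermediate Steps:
J(Q) = (-69 + Q)*(-41 + Q)
j(z) = -75
j(-82)/J(-212) = -75/(2829 + (-212)² - 110*(-212)) = -75/(2829 + 44944 + 23320) = -75/71093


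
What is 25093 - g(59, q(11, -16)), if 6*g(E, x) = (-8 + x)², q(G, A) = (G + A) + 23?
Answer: 75229/3 ≈ 25076.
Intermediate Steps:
q(G, A) = 23 + A + G (q(G, A) = (A + G) + 23 = 23 + A + G)
g(E, x) = (-8 + x)²/6
25093 - g(59, q(11, -16)) = 25093 - (-8 + (23 - 16 + 11))²/6 = 25093 - (-8 + 18)²/6 = 25093 - 10²/6 = 25093 - 100/6 = 25093 - 1*50/3 = 25093 - 50/3 = 75229/3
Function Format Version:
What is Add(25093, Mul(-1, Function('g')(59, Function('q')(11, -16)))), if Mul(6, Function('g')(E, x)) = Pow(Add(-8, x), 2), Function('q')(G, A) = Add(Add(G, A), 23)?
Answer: Rational(75229, 3) ≈ 25076.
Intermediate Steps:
Function('q')(G, A) = Add(23, A, G) (Function('q')(G, A) = Add(Add(A, G), 23) = Add(23, A, G))
Function('g')(E, x) = Mul(Rational(1, 6), Pow(Add(-8, x), 2))
Add(25093, Mul(-1, Function('g')(59, Function('q')(11, -16)))) = Add(25093, Mul(-1, Mul(Rational(1, 6), Pow(Add(-8, Add(23, -16, 11)), 2)))) = Add(25093, Mul(-1, Mul(Rational(1, 6), Pow(Add(-8, 18), 2)))) = Add(25093, Mul(-1, Mul(Rational(1, 6), Pow(10, 2)))) = Add(25093, Mul(-1, Mul(Rational(1, 6), 100))) = Add(25093, Mul(-1, Rational(50, 3))) = Add(25093, Rational(-50, 3)) = Rational(75229, 3)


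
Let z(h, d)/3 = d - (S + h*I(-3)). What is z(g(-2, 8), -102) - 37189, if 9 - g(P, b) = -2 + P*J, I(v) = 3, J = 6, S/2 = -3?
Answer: -37684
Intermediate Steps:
S = -6 (S = 2*(-3) = -6)
g(P, b) = 11 - 6*P (g(P, b) = 9 - (-2 + P*6) = 9 - (-2 + 6*P) = 9 + (2 - 6*P) = 11 - 6*P)
z(h, d) = 18 - 9*h + 3*d (z(h, d) = 3*(d - (-6 + h*3)) = 3*(d - (-6 + 3*h)) = 3*(d + (6 - 3*h)) = 3*(6 + d - 3*h) = 18 - 9*h + 3*d)
z(g(-2, 8), -102) - 37189 = (18 - 9*(11 - 6*(-2)) + 3*(-102)) - 37189 = (18 - 9*(11 + 12) - 306) - 37189 = (18 - 9*23 - 306) - 37189 = (18 - 207 - 306) - 37189 = -495 - 37189 = -37684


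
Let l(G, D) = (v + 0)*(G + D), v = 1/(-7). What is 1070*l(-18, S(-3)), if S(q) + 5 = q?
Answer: 27820/7 ≈ 3974.3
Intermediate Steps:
v = -⅐ ≈ -0.14286
S(q) = -5 + q
l(G, D) = -D/7 - G/7 (l(G, D) = (-⅐ + 0)*(G + D) = -(D + G)/7 = -D/7 - G/7)
1070*l(-18, S(-3)) = 1070*(-(-5 - 3)/7 - ⅐*(-18)) = 1070*(-⅐*(-8) + 18/7) = 1070*(8/7 + 18/7) = 1070*(26/7) = 27820/7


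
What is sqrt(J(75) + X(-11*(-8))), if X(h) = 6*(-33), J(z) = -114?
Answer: 2*I*sqrt(78) ≈ 17.664*I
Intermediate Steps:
X(h) = -198
sqrt(J(75) + X(-11*(-8))) = sqrt(-114 - 198) = sqrt(-312) = 2*I*sqrt(78)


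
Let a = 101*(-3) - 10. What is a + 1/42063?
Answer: -13165718/42063 ≈ -313.00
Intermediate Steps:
a = -313 (a = -303 - 10 = -313)
a + 1/42063 = -313 + 1/42063 = -13165718/42063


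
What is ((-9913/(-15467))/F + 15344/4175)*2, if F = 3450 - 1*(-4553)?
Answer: 3798717095438/516791524175 ≈ 7.3506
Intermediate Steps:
F = 8003 (F = 3450 + 4553 = 8003)
((-9913/(-15467))/F + 15344/4175)*2 = (-9913/(-15467)/8003 + 15344/4175)*2 = (-9913*(-1/15467)*(1/8003) + 15344*(1/4175))*2 = ((9913/15467)*(1/8003) + 15344/4175)*2 = (9913/123782401 + 15344/4175)*2 = (1899358547719/516791524175)*2 = 3798717095438/516791524175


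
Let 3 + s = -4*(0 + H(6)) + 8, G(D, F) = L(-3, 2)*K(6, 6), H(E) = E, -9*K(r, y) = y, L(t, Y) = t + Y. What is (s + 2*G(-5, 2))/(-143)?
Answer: 53/429 ≈ 0.12354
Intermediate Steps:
L(t, Y) = Y + t
K(r, y) = -y/9
G(D, F) = ⅔ (G(D, F) = (2 - 3)*(-⅑*6) = -1*(-⅔) = ⅔)
s = -19 (s = -3 + (-4*(0 + 6) + 8) = -3 + (-4*6 + 8) = -3 + (-24 + 8) = -3 - 16 = -19)
(s + 2*G(-5, 2))/(-143) = (-19 + 2*(⅔))/(-143) = (-19 + 4/3)*(-1/143) = -53/3*(-1/143) = 53/429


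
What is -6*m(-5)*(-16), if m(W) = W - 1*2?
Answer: -672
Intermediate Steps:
m(W) = -2 + W (m(W) = W - 2 = -2 + W)
-6*m(-5)*(-16) = -6*(-2 - 5)*(-16) = -6*(-7)*(-16) = 42*(-16) = -672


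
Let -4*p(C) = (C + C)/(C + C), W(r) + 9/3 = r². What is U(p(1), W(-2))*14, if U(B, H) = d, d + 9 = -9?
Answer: -252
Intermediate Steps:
W(r) = -3 + r²
d = -18 (d = -9 - 9 = -18)
p(C) = -¼ (p(C) = -(C + C)/(4*(C + C)) = -2*C/(4*(2*C)) = -2*C*1/(2*C)/4 = -¼*1 = -¼)
U(B, H) = -18
U(p(1), W(-2))*14 = -18*14 = -252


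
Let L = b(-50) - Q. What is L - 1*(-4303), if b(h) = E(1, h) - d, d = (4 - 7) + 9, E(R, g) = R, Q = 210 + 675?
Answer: 3413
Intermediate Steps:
Q = 885
d = 6 (d = -3 + 9 = 6)
b(h) = -5 (b(h) = 1 - 1*6 = 1 - 6 = -5)
L = -890 (L = -5 - 1*885 = -5 - 885 = -890)
L - 1*(-4303) = -890 - 1*(-4303) = -890 + 4303 = 3413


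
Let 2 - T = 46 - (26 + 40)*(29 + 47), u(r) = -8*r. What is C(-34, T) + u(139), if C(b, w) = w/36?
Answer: -8765/9 ≈ -973.89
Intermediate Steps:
T = 4972 (T = 2 - (46 - (26 + 40)*(29 + 47)) = 2 - (46 - 66*76) = 2 - (46 - 1*5016) = 2 - (46 - 5016) = 2 - 1*(-4970) = 2 + 4970 = 4972)
C(b, w) = w/36 (C(b, w) = w*(1/36) = w/36)
C(-34, T) + u(139) = (1/36)*4972 - 8*139 = 1243/9 - 1112 = -8765/9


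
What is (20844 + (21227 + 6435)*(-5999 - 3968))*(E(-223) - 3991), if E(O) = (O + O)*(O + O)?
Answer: -53738153976750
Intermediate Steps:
E(O) = 4*O² (E(O) = (2*O)*(2*O) = 4*O²)
(20844 + (21227 + 6435)*(-5999 - 3968))*(E(-223) - 3991) = (20844 + (21227 + 6435)*(-5999 - 3968))*(4*(-223)² - 3991) = (20844 + 27662*(-9967))*(4*49729 - 3991) = (20844 - 275707154)*(198916 - 3991) = -275686310*194925 = -53738153976750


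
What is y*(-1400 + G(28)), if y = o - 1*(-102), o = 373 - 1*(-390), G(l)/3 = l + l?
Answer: -1065680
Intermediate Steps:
G(l) = 6*l (G(l) = 3*(l + l) = 3*(2*l) = 6*l)
o = 763 (o = 373 + 390 = 763)
y = 865 (y = 763 - 1*(-102) = 763 + 102 = 865)
y*(-1400 + G(28)) = 865*(-1400 + 6*28) = 865*(-1400 + 168) = 865*(-1232) = -1065680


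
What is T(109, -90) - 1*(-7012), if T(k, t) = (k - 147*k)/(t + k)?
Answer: 117314/19 ≈ 6174.4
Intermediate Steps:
T(k, t) = -146*k/(k + t) (T(k, t) = (-146*k)/(k + t) = -146*k/(k + t))
T(109, -90) - 1*(-7012) = -146*109/(109 - 90) - 1*(-7012) = -146*109/19 + 7012 = -146*109*1/19 + 7012 = -15914/19 + 7012 = 117314/19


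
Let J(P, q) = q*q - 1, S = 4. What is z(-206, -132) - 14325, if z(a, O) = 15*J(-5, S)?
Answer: -14100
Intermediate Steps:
J(P, q) = -1 + q² (J(P, q) = q² - 1 = -1 + q²)
z(a, O) = 225 (z(a, O) = 15*(-1 + 4²) = 15*(-1 + 16) = 15*15 = 225)
z(-206, -132) - 14325 = 225 - 14325 = -14100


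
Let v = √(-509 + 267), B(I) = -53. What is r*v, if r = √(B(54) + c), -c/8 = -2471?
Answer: 11*I*√39430 ≈ 2184.3*I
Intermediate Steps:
c = 19768 (c = -8*(-2471) = 19768)
v = 11*I*√2 (v = √(-242) = 11*I*√2 ≈ 15.556*I)
r = √19715 (r = √(-53 + 19768) = √19715 ≈ 140.41)
r*v = √19715*(11*I*√2) = 11*I*√39430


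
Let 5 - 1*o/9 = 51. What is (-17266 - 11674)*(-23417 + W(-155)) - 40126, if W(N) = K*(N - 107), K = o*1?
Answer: -2461416066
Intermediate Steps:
o = -414 (o = 45 - 9*51 = 45 - 459 = -414)
K = -414 (K = -414*1 = -414)
W(N) = 44298 - 414*N (W(N) = -414*(N - 107) = -414*(-107 + N) = 44298 - 414*N)
(-17266 - 11674)*(-23417 + W(-155)) - 40126 = (-17266 - 11674)*(-23417 + (44298 - 414*(-155))) - 40126 = -28940*(-23417 + (44298 + 64170)) - 40126 = -28940*(-23417 + 108468) - 40126 = -28940*85051 - 40126 = -2461375940 - 40126 = -2461416066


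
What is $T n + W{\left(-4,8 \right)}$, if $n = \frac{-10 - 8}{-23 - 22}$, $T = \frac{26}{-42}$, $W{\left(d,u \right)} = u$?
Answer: $\frac{814}{105} \approx 7.7524$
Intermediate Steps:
$T = - \frac{13}{21}$ ($T = 26 \left(- \frac{1}{42}\right) = - \frac{13}{21} \approx -0.61905$)
$n = \frac{2}{5}$ ($n = - \frac{18}{-45} = \left(-18\right) \left(- \frac{1}{45}\right) = \frac{2}{5} \approx 0.4$)
$T n + W{\left(-4,8 \right)} = \left(- \frac{13}{21}\right) \frac{2}{5} + 8 = - \frac{26}{105} + 8 = \frac{814}{105}$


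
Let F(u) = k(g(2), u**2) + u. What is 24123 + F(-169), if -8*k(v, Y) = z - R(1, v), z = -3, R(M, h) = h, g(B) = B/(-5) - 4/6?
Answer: 2874509/120 ≈ 23954.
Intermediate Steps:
g(B) = -2/3 - B/5 (g(B) = B*(-1/5) - 4*1/6 = -B/5 - 2/3 = -2/3 - B/5)
k(v, Y) = 3/8 + v/8 (k(v, Y) = -(-3 - v)/8 = 3/8 + v/8)
F(u) = 29/120 + u (F(u) = (3/8 + (-2/3 - 1/5*2)/8) + u = (3/8 + (-2/3 - 2/5)/8) + u = (3/8 + (1/8)*(-16/15)) + u = (3/8 - 2/15) + u = 29/120 + u)
24123 + F(-169) = 24123 + (29/120 - 169) = 24123 - 20251/120 = 2874509/120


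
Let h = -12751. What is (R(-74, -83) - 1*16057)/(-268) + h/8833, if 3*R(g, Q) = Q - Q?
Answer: 138414213/2367244 ≈ 58.471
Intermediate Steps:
R(g, Q) = 0 (R(g, Q) = (Q - Q)/3 = (⅓)*0 = 0)
(R(-74, -83) - 1*16057)/(-268) + h/8833 = (0 - 1*16057)/(-268) - 12751/8833 = (0 - 16057)*(-1/268) - 12751*1/8833 = -16057*(-1/268) - 12751/8833 = 16057/268 - 12751/8833 = 138414213/2367244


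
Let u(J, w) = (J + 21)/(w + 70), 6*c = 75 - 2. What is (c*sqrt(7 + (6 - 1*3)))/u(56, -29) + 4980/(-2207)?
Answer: -4980/2207 + 2993*sqrt(10)/462 ≈ 18.230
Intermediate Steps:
c = 73/6 (c = (75 - 2)/6 = (1/6)*73 = 73/6 ≈ 12.167)
u(J, w) = (21 + J)/(70 + w)
(c*sqrt(7 + (6 - 1*3)))/u(56, -29) + 4980/(-2207) = (73*sqrt(7 + (6 - 1*3))/6)/(((21 + 56)/(70 - 29))) + 4980/(-2207) = (73*sqrt(7 + (6 - 3))/6)/((77/41)) + 4980*(-1/2207) = (73*sqrt(7 + 3)/6)/(((1/41)*77)) - 4980/2207 = (73*sqrt(10)/6)/(77/41) - 4980/2207 = (73*sqrt(10)/6)*(41/77) - 4980/2207 = 2993*sqrt(10)/462 - 4980/2207 = -4980/2207 + 2993*sqrt(10)/462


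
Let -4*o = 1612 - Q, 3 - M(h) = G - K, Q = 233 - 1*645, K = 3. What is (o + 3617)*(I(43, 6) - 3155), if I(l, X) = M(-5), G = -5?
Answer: -9780984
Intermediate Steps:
Q = -412 (Q = 233 - 645 = -412)
M(h) = 11 (M(h) = 3 - (-5 - 1*3) = 3 - (-5 - 3) = 3 - 1*(-8) = 3 + 8 = 11)
I(l, X) = 11
o = -506 (o = -(1612 - 1*(-412))/4 = -(1612 + 412)/4 = -¼*2024 = -506)
(o + 3617)*(I(43, 6) - 3155) = (-506 + 3617)*(11 - 3155) = 3111*(-3144) = -9780984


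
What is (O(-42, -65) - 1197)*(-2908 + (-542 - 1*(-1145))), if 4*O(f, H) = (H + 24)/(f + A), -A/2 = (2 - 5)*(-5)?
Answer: 794521975/288 ≈ 2.7588e+6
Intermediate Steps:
A = -30 (A = -2*(2 - 5)*(-5) = -(-6)*(-5) = -2*15 = -30)
O(f, H) = (24 + H)/(4*(-30 + f)) (O(f, H) = ((H + 24)/(f - 30))/4 = ((24 + H)/(-30 + f))/4 = (24 + H)/(4*(-30 + f)))
(O(-42, -65) - 1197)*(-2908 + (-542 - 1*(-1145))) = ((24 - 65)/(4*(-30 - 42)) - 1197)*(-2908 + (-542 - 1*(-1145))) = ((1/4)*(-41)/(-72) - 1197)*(-2908 + (-542 + 1145)) = ((1/4)*(-1/72)*(-41) - 1197)*(-2908 + 603) = (41/288 - 1197)*(-2305) = -344695/288*(-2305) = 794521975/288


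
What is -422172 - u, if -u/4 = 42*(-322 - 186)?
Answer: -507516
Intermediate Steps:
u = 85344 (u = -168*(-322 - 186) = -168*(-508) = -4*(-21336) = 85344)
-422172 - u = -422172 - 1*85344 = -422172 - 85344 = -507516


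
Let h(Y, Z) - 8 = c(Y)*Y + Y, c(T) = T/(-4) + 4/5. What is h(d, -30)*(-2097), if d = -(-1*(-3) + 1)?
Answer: 33552/5 ≈ 6710.4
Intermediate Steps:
c(T) = ⅘ - T/4 (c(T) = T*(-¼) + 4*(⅕) = -T/4 + ⅘ = ⅘ - T/4)
d = -4 (d = -(3 + 1) = -1*4 = -4)
h(Y, Z) = 8 + Y + Y*(⅘ - Y/4) (h(Y, Z) = 8 + ((⅘ - Y/4)*Y + Y) = 8 + (Y*(⅘ - Y/4) + Y) = 8 + (Y + Y*(⅘ - Y/4)) = 8 + Y + Y*(⅘ - Y/4))
h(d, -30)*(-2097) = (8 - ¼*(-4)² + (9/5)*(-4))*(-2097) = (8 - ¼*16 - 36/5)*(-2097) = (8 - 4 - 36/5)*(-2097) = -16/5*(-2097) = 33552/5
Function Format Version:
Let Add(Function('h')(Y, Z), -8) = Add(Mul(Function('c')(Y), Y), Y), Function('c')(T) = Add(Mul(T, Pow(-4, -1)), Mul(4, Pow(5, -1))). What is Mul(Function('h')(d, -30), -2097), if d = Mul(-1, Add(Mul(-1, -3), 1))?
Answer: Rational(33552, 5) ≈ 6710.4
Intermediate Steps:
Function('c')(T) = Add(Rational(4, 5), Mul(Rational(-1, 4), T)) (Function('c')(T) = Add(Mul(T, Rational(-1, 4)), Mul(4, Rational(1, 5))) = Add(Mul(Rational(-1, 4), T), Rational(4, 5)) = Add(Rational(4, 5), Mul(Rational(-1, 4), T)))
d = -4 (d = Mul(-1, Add(3, 1)) = Mul(-1, 4) = -4)
Function('h')(Y, Z) = Add(8, Y, Mul(Y, Add(Rational(4, 5), Mul(Rational(-1, 4), Y)))) (Function('h')(Y, Z) = Add(8, Add(Mul(Add(Rational(4, 5), Mul(Rational(-1, 4), Y)), Y), Y)) = Add(8, Add(Mul(Y, Add(Rational(4, 5), Mul(Rational(-1, 4), Y))), Y)) = Add(8, Add(Y, Mul(Y, Add(Rational(4, 5), Mul(Rational(-1, 4), Y))))) = Add(8, Y, Mul(Y, Add(Rational(4, 5), Mul(Rational(-1, 4), Y)))))
Mul(Function('h')(d, -30), -2097) = Mul(Add(8, Mul(Rational(-1, 4), Pow(-4, 2)), Mul(Rational(9, 5), -4)), -2097) = Mul(Add(8, Mul(Rational(-1, 4), 16), Rational(-36, 5)), -2097) = Mul(Add(8, -4, Rational(-36, 5)), -2097) = Mul(Rational(-16, 5), -2097) = Rational(33552, 5)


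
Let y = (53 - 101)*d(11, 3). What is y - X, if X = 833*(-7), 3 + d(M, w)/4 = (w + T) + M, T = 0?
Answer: 3719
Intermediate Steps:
d(M, w) = -12 + 4*M + 4*w (d(M, w) = -12 + 4*((w + 0) + M) = -12 + 4*(w + M) = -12 + 4*(M + w) = -12 + (4*M + 4*w) = -12 + 4*M + 4*w)
X = -5831
y = -2112 (y = (53 - 101)*(-12 + 4*11 + 4*3) = -48*(-12 + 44 + 12) = -48*44 = -2112)
y - X = -2112 - 1*(-5831) = -2112 + 5831 = 3719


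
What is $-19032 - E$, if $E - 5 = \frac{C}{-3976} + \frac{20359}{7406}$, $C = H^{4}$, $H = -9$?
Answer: $- \frac{40042909435}{2103304} \approx -19038.0$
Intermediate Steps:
$C = 6561$ ($C = \left(-9\right)^{4} = 6561$)
$E = \frac{12827707}{2103304}$ ($E = 5 + \left(\frac{6561}{-3976} + \frac{20359}{7406}\right) = 5 + \left(6561 \left(- \frac{1}{3976}\right) + 20359 \cdot \frac{1}{7406}\right) = 5 + \left(- \frac{6561}{3976} + \frac{20359}{7406}\right) = 5 + \frac{2311187}{2103304} = \frac{12827707}{2103304} \approx 6.0988$)
$-19032 - E = -19032 - \frac{12827707}{2103304} = - \frac{40042909435}{2103304}$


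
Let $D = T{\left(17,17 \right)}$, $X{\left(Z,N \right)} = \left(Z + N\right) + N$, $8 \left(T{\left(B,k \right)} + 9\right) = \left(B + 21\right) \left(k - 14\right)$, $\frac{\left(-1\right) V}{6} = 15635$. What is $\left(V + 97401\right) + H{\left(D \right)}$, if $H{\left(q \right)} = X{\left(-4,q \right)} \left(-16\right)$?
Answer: $3487$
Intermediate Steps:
$V = -93810$ ($V = \left(-6\right) 15635 = -93810$)
$T{\left(B,k \right)} = -9 + \frac{\left(-14 + k\right) \left(21 + B\right)}{8}$ ($T{\left(B,k \right)} = -9 + \frac{\left(B + 21\right) \left(k - 14\right)}{8} = -9 + \frac{\left(21 + B\right) \left(-14 + k\right)}{8} = -9 + \frac{\left(-14 + k\right) \left(21 + B\right)}{8}$)
$X{\left(Z,N \right)} = Z + 2 N$ ($X{\left(Z,N \right)} = \left(N + Z\right) + N = Z + 2 N$)
$D = \frac{21}{4}$ ($D = - \frac{183}{4} - \frac{119}{4} + \frac{21}{8} \cdot 17 + \frac{1}{8} \cdot 17 \cdot 17 = - \frac{183}{4} - \frac{119}{4} + \frac{357}{8} + \frac{289}{8} = \frac{21}{4} \approx 5.25$)
$H{\left(q \right)} = 64 - 32 q$ ($H{\left(q \right)} = \left(-4 + 2 q\right) \left(-16\right) = 64 - 32 q$)
$\left(V + 97401\right) + H{\left(D \right)} = \left(-93810 + 97401\right) + \left(64 - 168\right) = 3591 + \left(64 - 168\right) = 3591 - 104 = 3487$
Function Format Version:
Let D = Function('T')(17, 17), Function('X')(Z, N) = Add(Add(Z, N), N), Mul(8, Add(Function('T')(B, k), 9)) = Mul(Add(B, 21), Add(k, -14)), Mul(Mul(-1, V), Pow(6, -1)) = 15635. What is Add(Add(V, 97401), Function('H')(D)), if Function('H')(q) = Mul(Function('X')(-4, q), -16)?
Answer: 3487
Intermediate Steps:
V = -93810 (V = Mul(-6, 15635) = -93810)
Function('T')(B, k) = Add(-9, Mul(Rational(1, 8), Add(-14, k), Add(21, B))) (Function('T')(B, k) = Add(-9, Mul(Rational(1, 8), Mul(Add(B, 21), Add(k, -14)))) = Add(-9, Mul(Rational(1, 8), Mul(Add(21, B), Add(-14, k)))) = Add(-9, Mul(Rational(1, 8), Mul(Add(-14, k), Add(21, B)))) = Add(-9, Mul(Rational(1, 8), Add(-14, k), Add(21, B))))
Function('X')(Z, N) = Add(Z, Mul(2, N)) (Function('X')(Z, N) = Add(Add(N, Z), N) = Add(Z, Mul(2, N)))
D = Rational(21, 4) (D = Add(Rational(-183, 4), Mul(Rational(-7, 4), 17), Mul(Rational(21, 8), 17), Mul(Rational(1, 8), 17, 17)) = Add(Rational(-183, 4), Rational(-119, 4), Rational(357, 8), Rational(289, 8)) = Rational(21, 4) ≈ 5.2500)
Function('H')(q) = Add(64, Mul(-32, q)) (Function('H')(q) = Mul(Add(-4, Mul(2, q)), -16) = Add(64, Mul(-32, q)))
Add(Add(V, 97401), Function('H')(D)) = Add(Add(-93810, 97401), Add(64, Mul(-32, Rational(21, 4)))) = Add(3591, Add(64, -168)) = Add(3591, -104) = 3487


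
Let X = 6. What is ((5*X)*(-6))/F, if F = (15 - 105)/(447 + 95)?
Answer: 1084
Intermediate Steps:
F = -45/271 (F = -90/542 = -90*1/542 = -45/271 ≈ -0.16605)
((5*X)*(-6))/F = ((5*6)*(-6))/(-45/271) = (30*(-6))*(-271/45) = -180*(-271/45) = 1084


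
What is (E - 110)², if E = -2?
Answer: 12544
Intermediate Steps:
(E - 110)² = (-2 - 110)² = (-112)² = 12544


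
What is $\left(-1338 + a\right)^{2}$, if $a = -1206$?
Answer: $6471936$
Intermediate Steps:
$\left(-1338 + a\right)^{2} = \left(-1338 - 1206\right)^{2} = \left(-2544\right)^{2} = 6471936$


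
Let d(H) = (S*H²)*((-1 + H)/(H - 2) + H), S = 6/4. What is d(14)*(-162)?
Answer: -718389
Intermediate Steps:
S = 3/2 (S = 6*(¼) = 3/2 ≈ 1.5000)
d(H) = 3*H²*(H + (-1 + H)/(-2 + H))/2 (d(H) = (3*H²/2)*((-1 + H)/(H - 2) + H) = (3*H²/2)*((-1 + H)/(-2 + H) + H) = (3*H²/2)*(H + (-1 + H)/(-2 + H)) = 3*H²*(H + (-1 + H)/(-2 + H))/2)
d(14)*(-162) = ((3/2)*14²*(-1 + 14² - 1*14)/(-2 + 14))*(-162) = ((3/2)*196*(-1 + 196 - 14)/12)*(-162) = ((3/2)*196*(1/12)*181)*(-162) = (8869/2)*(-162) = -718389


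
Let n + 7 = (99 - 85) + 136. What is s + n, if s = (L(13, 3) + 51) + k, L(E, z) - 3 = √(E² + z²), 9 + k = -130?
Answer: 58 + √178 ≈ 71.342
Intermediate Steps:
k = -139 (k = -9 - 130 = -139)
L(E, z) = 3 + √(E² + z²)
n = 143 (n = -7 + ((99 - 85) + 136) = -7 + (14 + 136) = -7 + 150 = 143)
s = -85 + √178 (s = ((3 + √(13² + 3²)) + 51) - 139 = ((3 + √(169 + 9)) + 51) - 139 = ((3 + √178) + 51) - 139 = (54 + √178) - 139 = -85 + √178 ≈ -71.658)
s + n = (-85 + √178) + 143 = 58 + √178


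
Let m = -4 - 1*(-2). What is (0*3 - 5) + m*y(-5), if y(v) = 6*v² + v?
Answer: -295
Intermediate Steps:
m = -2 (m = -4 + 2 = -2)
y(v) = v + 6*v²
(0*3 - 5) + m*y(-5) = (0*3 - 5) - (-10)*(1 + 6*(-5)) = (0 - 5) - (-10)*(1 - 30) = -5 - (-10)*(-29) = -5 - 2*145 = -5 - 290 = -295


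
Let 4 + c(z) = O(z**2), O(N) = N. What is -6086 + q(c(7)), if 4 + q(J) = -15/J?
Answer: -18271/3 ≈ -6090.3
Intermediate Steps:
c(z) = -4 + z**2
q(J) = -4 - 15/J
-6086 + q(c(7)) = -6086 + (-4 - 15/(-4 + 7**2)) = -6086 + (-4 - 15/(-4 + 49)) = -6086 + (-4 - 15/45) = -6086 + (-4 - 15*1/45) = -6086 + (-4 - 1/3) = -6086 - 13/3 = -18271/3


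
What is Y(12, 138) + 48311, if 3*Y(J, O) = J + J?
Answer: 48319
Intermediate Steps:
Y(J, O) = 2*J/3 (Y(J, O) = (J + J)/3 = (2*J)/3 = 2*J/3)
Y(12, 138) + 48311 = (⅔)*12 + 48311 = 8 + 48311 = 48319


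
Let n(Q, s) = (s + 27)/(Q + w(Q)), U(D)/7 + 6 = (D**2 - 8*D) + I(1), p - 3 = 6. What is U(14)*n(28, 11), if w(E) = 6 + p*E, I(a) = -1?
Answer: 931/13 ≈ 71.615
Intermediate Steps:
p = 9 (p = 3 + 6 = 9)
w(E) = 6 + 9*E
U(D) = -49 - 56*D + 7*D**2 (U(D) = -42 + 7*((D**2 - 8*D) - 1) = -42 + 7*(-1 + D**2 - 8*D) = -42 + (-7 - 56*D + 7*D**2) = -49 - 56*D + 7*D**2)
n(Q, s) = (27 + s)/(6 + 10*Q) (n(Q, s) = (s + 27)/(Q + (6 + 9*Q)) = (27 + s)/(6 + 10*Q))
U(14)*n(28, 11) = (-49 - 56*14 + 7*14**2)*((27 + 11)/(2*(3 + 5*28))) = (-49 - 784 + 7*196)*((1/2)*38/(3 + 140)) = (-49 - 784 + 1372)*((1/2)*38/143) = 539*((1/2)*(1/143)*38) = 539*(19/143) = 931/13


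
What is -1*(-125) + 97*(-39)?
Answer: -3658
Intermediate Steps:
-1*(-125) + 97*(-39) = 125 - 3783 = -3658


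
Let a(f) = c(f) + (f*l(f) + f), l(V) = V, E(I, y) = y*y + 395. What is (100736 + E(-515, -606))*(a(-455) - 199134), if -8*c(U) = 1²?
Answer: 27861747729/8 ≈ 3.4827e+9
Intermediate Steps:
E(I, y) = 395 + y² (E(I, y) = y² + 395 = 395 + y²)
c(U) = -⅛ (c(U) = -⅛*1² = -⅛*1 = -⅛)
a(f) = -⅛ + f + f² (a(f) = -⅛ + (f*f + f) = -⅛ + (f² + f) = -⅛ + (f + f²) = -⅛ + f + f²)
(100736 + E(-515, -606))*(a(-455) - 199134) = (100736 + (395 + (-606)²))*((-⅛ - 455 + (-455)²) - 199134) = (100736 + (395 + 367236))*((-⅛ - 455 + 207025) - 199134) = (100736 + 367631)*(1652559/8 - 199134) = 468367*(59487/8) = 27861747729/8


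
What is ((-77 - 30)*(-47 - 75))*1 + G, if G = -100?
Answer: 12954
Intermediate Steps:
((-77 - 30)*(-47 - 75))*1 + G = ((-77 - 30)*(-47 - 75))*1 - 100 = -107*(-122)*1 - 100 = 13054*1 - 100 = 13054 - 100 = 12954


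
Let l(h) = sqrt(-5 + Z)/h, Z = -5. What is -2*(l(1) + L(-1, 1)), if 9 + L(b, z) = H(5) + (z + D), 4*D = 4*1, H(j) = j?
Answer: 4 - 2*I*sqrt(10) ≈ 4.0 - 6.3246*I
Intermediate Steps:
D = 1 (D = (4*1)/4 = (1/4)*4 = 1)
l(h) = I*sqrt(10)/h (l(h) = sqrt(-5 - 5)/h = sqrt(-10)/h = (I*sqrt(10))/h = I*sqrt(10)/h)
L(b, z) = -3 + z (L(b, z) = -9 + (5 + (z + 1)) = -9 + (5 + (1 + z)) = -9 + (6 + z) = -3 + z)
-2*(l(1) + L(-1, 1)) = -2*(I*sqrt(10)/1 + (-3 + 1)) = -2*(I*sqrt(10)*1 - 2) = -2*(I*sqrt(10) - 2) = -2*(-2 + I*sqrt(10)) = 4 - 2*I*sqrt(10)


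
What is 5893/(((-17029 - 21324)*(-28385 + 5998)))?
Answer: 5893/858608611 ≈ 6.8634e-6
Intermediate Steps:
5893/(((-17029 - 21324)*(-28385 + 5998))) = 5893/((-38353*(-22387))) = 5893/858608611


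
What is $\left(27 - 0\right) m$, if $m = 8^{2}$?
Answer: $1728$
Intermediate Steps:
$m = 64$
$\left(27 - 0\right) m = \left(27 - 0\right) 64 = \left(27 + 0\right) 64 = 27 \cdot 64 = 1728$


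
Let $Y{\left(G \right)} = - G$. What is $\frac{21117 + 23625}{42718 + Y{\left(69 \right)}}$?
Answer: $\frac{44742}{42649} \approx 1.0491$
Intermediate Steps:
$\frac{21117 + 23625}{42718 + Y{\left(69 \right)}} = \frac{21117 + 23625}{42718 - 69} = \frac{44742}{42718 - 69} = \frac{44742}{42649}$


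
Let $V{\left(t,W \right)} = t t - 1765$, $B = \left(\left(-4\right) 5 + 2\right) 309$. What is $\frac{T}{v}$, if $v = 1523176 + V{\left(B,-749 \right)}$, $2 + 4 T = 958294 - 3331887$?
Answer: $- \frac{474719}{25965804} \approx -0.018282$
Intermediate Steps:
$B = -5562$ ($B = \left(-20 + 2\right) 309 = \left(-18\right) 309 = -5562$)
$V{\left(t,W \right)} = -1765 + t^{2}$ ($V{\left(t,W \right)} = t^{2} - 1765 = -1765 + t^{2}$)
$T = - \frac{2373595}{4}$ ($T = - \frac{1}{2} + \frac{958294 - 3331887}{4} = - \frac{1}{2} + \frac{1}{4} \left(-2373593\right) = - \frac{1}{2} - \frac{2373593}{4} = - \frac{2373595}{4} \approx -5.934 \cdot 10^{5}$)
$v = 32457255$ ($v = 1523176 - \left(1765 - \left(-5562\right)^{2}\right) = 1523176 + \left(-1765 + 30935844\right) = 1523176 + 30934079 = 32457255$)
$\frac{T}{v} = - \frac{2373595}{4 \cdot 32457255} = \left(- \frac{2373595}{4}\right) \frac{1}{32457255} = - \frac{474719}{25965804}$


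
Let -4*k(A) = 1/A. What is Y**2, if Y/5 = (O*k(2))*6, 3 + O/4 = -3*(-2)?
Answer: 2025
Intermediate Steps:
k(A) = -1/(4*A)
O = 12 (O = -12 + 4*(-3*(-2)) = -12 + 4*6 = -12 + 24 = 12)
Y = -45 (Y = 5*((12*(-1/4/2))*6) = 5*((12*(-1/4*1/2))*6) = 5*((12*(-1/8))*6) = 5*(-3/2*6) = 5*(-9) = -45)
Y**2 = (-45)**2 = 2025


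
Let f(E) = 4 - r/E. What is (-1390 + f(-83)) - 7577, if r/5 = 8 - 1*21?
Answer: -743994/83 ≈ -8963.8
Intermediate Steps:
r = -65 (r = 5*(8 - 1*21) = 5*(8 - 21) = 5*(-13) = -65)
f(E) = 4 + 65/E (f(E) = 4 - (-65)/E = 4 + 65/E)
(-1390 + f(-83)) - 7577 = (-1390 + (4 + 65/(-83))) - 7577 = (-1390 + (4 + 65*(-1/83))) - 7577 = (-1390 + (4 - 65/83)) - 7577 = (-1390 + 267/83) - 7577 = -115103/83 - 7577 = -743994/83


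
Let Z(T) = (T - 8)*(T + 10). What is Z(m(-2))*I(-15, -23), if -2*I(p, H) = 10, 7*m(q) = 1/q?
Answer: 78535/196 ≈ 400.69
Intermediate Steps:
m(q) = 1/(7*q)
I(p, H) = -5 (I(p, H) = -½*10 = -5)
Z(T) = (-8 + T)*(10 + T)
Z(m(-2))*I(-15, -23) = (-80 + ((⅐)/(-2))² + 2*((⅐)/(-2)))*(-5) = (-80 + ((⅐)*(-½))² + 2*((⅐)*(-½)))*(-5) = (-80 + (-1/14)² + 2*(-1/14))*(-5) = (-80 + 1/196 - ⅐)*(-5) = -15707/196*(-5) = 78535/196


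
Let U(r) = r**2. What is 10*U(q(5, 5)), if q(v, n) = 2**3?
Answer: 640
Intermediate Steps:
q(v, n) = 8
10*U(q(5, 5)) = 10*8**2 = 10*64 = 640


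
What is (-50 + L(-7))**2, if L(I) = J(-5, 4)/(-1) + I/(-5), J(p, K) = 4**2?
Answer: 104329/25 ≈ 4173.2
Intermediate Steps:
J(p, K) = 16
L(I) = -16 - I/5 (L(I) = 16/(-1) + I/(-5) = 16*(-1) + I*(-1/5) = -16 - I/5)
(-50 + L(-7))**2 = (-50 + (-16 - 1/5*(-7)))**2 = (-50 + (-16 + 7/5))**2 = (-50 - 73/5)**2 = (-323/5)**2 = 104329/25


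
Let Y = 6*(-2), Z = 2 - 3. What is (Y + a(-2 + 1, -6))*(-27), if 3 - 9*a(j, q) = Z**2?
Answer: 318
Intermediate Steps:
Z = -1
Y = -12
a(j, q) = 2/9 (a(j, q) = 1/3 - 1/9*(-1)**2 = 1/3 - 1/9*1 = 1/3 - 1/9 = 2/9)
(Y + a(-2 + 1, -6))*(-27) = (-12 + 2/9)*(-27) = -106/9*(-27) = 318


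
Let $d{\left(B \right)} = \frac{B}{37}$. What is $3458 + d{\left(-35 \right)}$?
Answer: $\frac{127911}{37} \approx 3457.1$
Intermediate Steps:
$d{\left(B \right)} = \frac{B}{37}$ ($d{\left(B \right)} = B \frac{1}{37} = \frac{B}{37}$)
$3458 + d{\left(-35 \right)} = 3458 + \frac{1}{37} \left(-35\right) = 3458 - \frac{35}{37} = \frac{127911}{37}$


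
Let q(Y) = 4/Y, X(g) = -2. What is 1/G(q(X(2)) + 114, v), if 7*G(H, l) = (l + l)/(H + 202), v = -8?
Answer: -1099/8 ≈ -137.38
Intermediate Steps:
G(H, l) = 2*l/(7*(202 + H)) (G(H, l) = ((l + l)/(H + 202))/7 = ((2*l)/(202 + H))/7 = (2*l/(202 + H))/7 = 2*l/(7*(202 + H)))
1/G(q(X(2)) + 114, v) = 1/((2/7)*(-8)/(202 + (4/(-2) + 114))) = 1/((2/7)*(-8)/(202 + (4*(-½) + 114))) = 1/((2/7)*(-8)/(202 + (-2 + 114))) = 1/((2/7)*(-8)/(202 + 112)) = 1/((2/7)*(-8)/314) = 1/((2/7)*(-8)*(1/314)) = 1/(-8/1099) = -1099/8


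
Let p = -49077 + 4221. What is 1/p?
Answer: -1/44856 ≈ -2.2294e-5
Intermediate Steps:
p = -44856
1/p = 1/(-44856) = -1/44856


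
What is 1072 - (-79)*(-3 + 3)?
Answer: 1072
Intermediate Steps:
1072 - (-79)*(-3 + 3) = 1072 - (-79)*0 = 1072 - 1*0 = 1072 + 0 = 1072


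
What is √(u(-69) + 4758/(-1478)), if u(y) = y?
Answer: 3*I*√4382270/739 ≈ 8.4982*I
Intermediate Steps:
√(u(-69) + 4758/(-1478)) = √(-69 + 4758/(-1478)) = √(-69 + 4758*(-1/1478)) = √(-69 - 2379/739) = √(-53370/739) = 3*I*√4382270/739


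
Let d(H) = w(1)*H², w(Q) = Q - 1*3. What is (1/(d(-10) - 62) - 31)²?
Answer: 65983129/68644 ≈ 961.24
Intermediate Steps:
w(Q) = -3 + Q (w(Q) = Q - 3 = -3 + Q)
d(H) = -2*H² (d(H) = (-3 + 1)*H² = -2*H²)
(1/(d(-10) - 62) - 31)² = (1/(-2*(-10)² - 62) - 31)² = (1/(-2*100 - 62) - 31)² = (1/(-200 - 62) - 31)² = (1/(-262) - 31)² = (-1/262 - 31)² = (-8123/262)² = 65983129/68644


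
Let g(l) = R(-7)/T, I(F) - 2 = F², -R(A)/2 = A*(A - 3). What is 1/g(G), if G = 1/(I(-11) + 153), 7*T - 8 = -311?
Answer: 303/980 ≈ 0.30918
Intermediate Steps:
T = -303/7 (T = 8/7 + (⅐)*(-311) = 8/7 - 311/7 = -303/7 ≈ -43.286)
R(A) = -2*A*(-3 + A) (R(A) = -2*A*(A - 3) = -2*A*(-3 + A))
I(F) = 2 + F²
G = 1/276 (G = 1/((2 + (-11)²) + 153) = 1/((2 + 121) + 153) = 1/(123 + 153) = 1/276 ≈ 0.0036232)
g(l) = 980/303 (g(l) = (2*(-7)*(3 - 1*(-7)))/(-303/7) = (2*(-7)*(3 + 7))*(-7/303) = (2*(-7)*10)*(-7/303) = -140*(-7/303) = 980/303)
1/g(G) = 1/(980/303) = 303/980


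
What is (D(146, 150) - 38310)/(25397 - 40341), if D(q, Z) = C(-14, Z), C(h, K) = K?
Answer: 2385/934 ≈ 2.5535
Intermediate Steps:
D(q, Z) = Z
(D(146, 150) - 38310)/(25397 - 40341) = (150 - 38310)/(25397 - 40341) = -38160/(-14944) = -38160*(-1/14944) = 2385/934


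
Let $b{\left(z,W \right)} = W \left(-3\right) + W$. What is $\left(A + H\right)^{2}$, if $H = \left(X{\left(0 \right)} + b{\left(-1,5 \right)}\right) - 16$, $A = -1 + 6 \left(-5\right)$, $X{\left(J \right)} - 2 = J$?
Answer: $3025$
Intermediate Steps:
$X{\left(J \right)} = 2 + J$
$b{\left(z,W \right)} = - 2 W$ ($b{\left(z,W \right)} = - 3 W + W = - 2 W$)
$A = -31$ ($A = -1 - 30 = -31$)
$H = -24$ ($H = \left(\left(2 + 0\right) - 10\right) - 16 = \left(2 - 10\right) - 16 = -8 - 16 = -24$)
$\left(A + H\right)^{2} = \left(-31 - 24\right)^{2} = \left(-55\right)^{2} = 3025$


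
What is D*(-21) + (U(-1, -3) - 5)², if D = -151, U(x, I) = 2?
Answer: 3180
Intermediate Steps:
D*(-21) + (U(-1, -3) - 5)² = -151*(-21) + (2 - 5)² = 3171 + (-3)² = 3171 + 9 = 3180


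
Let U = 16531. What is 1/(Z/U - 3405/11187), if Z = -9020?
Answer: -61644099/52398265 ≈ -1.1765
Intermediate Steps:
1/(Z/U - 3405/11187) = 1/(-9020/16531 - 3405/11187) = 1/(-9020*1/16531 - 3405*1/11187) = 1/(-9020/16531 - 1135/3729) = 1/(-52398265/61644099) = -61644099/52398265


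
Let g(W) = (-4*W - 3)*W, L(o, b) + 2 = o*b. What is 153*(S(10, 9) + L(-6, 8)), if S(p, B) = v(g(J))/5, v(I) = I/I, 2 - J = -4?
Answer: -38097/5 ≈ -7619.4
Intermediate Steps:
J = 6 (J = 2 - 1*(-4) = 2 + 4 = 6)
L(o, b) = -2 + b*o (L(o, b) = -2 + o*b = -2 + b*o)
g(W) = W*(-3 - 4*W) (g(W) = (-3 - 4*W)*W = W*(-3 - 4*W))
v(I) = 1
S(p, B) = ⅕ (S(p, B) = 1/5 = 1*(⅕) = ⅕)
153*(S(10, 9) + L(-6, 8)) = 153*(⅕ + (-2 + 8*(-6))) = 153*(⅕ + (-2 - 48)) = 153*(⅕ - 50) = 153*(-249/5) = -38097/5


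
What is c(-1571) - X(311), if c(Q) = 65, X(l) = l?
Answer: -246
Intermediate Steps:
c(-1571) - X(311) = 65 - 1*311 = 65 - 311 = -246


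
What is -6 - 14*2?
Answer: -34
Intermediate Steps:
-6 - 14*2 = -6 - 28 = -34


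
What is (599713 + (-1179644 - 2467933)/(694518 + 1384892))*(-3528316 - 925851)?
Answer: -5554549188656674751/2079410 ≈ -2.6712e+12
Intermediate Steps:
(599713 + (-1179644 - 2467933)/(694518 + 1384892))*(-3528316 - 925851) = (599713 - 3647577/2079410)*(-4454167) = (1247045561753/2079410)*(-4454167) = -5554549188656674751/2079410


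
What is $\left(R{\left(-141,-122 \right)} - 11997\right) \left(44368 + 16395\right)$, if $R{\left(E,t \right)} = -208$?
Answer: $-741612415$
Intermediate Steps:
$\left(R{\left(-141,-122 \right)} - 11997\right) \left(44368 + 16395\right) = \left(-208 - 11997\right) \left(44368 + 16395\right) = \left(-12205\right) 60763 = -741612415$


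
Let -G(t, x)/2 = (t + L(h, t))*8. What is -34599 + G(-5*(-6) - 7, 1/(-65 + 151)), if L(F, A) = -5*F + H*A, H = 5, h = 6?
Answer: -36327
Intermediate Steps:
L(F, A) = -5*F + 5*A
G(t, x) = 480 - 96*t (G(t, x) = -2*(t + (-5*6 + 5*t))*8 = -2*(t + (-30 + 5*t))*8 = -2*(-30 + 6*t)*8 = -2*(-240 + 48*t) = 480 - 96*t)
-34599 + G(-5*(-6) - 7, 1/(-65 + 151)) = -34599 + (480 - 96*(-5*(-6) - 7)) = -34599 + (480 - 96*(30 - 7)) = -34599 + (480 - 96*23) = -34599 + (480 - 2208) = -34599 - 1728 = -36327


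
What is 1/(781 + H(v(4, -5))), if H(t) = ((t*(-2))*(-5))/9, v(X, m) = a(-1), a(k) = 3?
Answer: 3/2353 ≈ 0.0012750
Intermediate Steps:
v(X, m) = 3
H(t) = 10*t/9 (H(t) = (-2*t*(-5))*(1/9) = (10*t)*(1/9) = 10*t/9)
1/(781 + H(v(4, -5))) = 1/(781 + (10/9)*3) = 1/(781 + 10/3) = 1/(2353/3) = 3/2353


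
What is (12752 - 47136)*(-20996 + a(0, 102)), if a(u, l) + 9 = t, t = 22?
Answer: 721479472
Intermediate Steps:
a(u, l) = 13 (a(u, l) = -9 + 22 = 13)
(12752 - 47136)*(-20996 + a(0, 102)) = (12752 - 47136)*(-20996 + 13) = -34384*(-20983) = 721479472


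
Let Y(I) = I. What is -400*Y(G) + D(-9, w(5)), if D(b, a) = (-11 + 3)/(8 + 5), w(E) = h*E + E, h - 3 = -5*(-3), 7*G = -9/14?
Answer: 23008/637 ≈ 36.119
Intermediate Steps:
G = -9/98 (G = (-9/14)/7 = (-9*1/14)/7 = (⅐)*(-9/14) = -9/98 ≈ -0.091837)
h = 18 (h = 3 - 5*(-3) = 3 + 15 = 18)
w(E) = 19*E (w(E) = 18*E + E = 19*E)
D(b, a) = -8/13
-400*Y(G) + D(-9, w(5)) = -400*(-9/98) - 8/13 = 1800/49 - 8/13 = 23008/637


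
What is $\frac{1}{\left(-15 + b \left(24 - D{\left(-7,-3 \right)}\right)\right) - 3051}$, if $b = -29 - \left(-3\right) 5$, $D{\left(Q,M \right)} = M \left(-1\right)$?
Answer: $- \frac{1}{3360} \approx -0.00029762$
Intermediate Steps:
$D{\left(Q,M \right)} = - M$
$b = -14$ ($b = -29 - -15 = -29 + 15 = -14$)
$\frac{1}{\left(-15 + b \left(24 - D{\left(-7,-3 \right)}\right)\right) - 3051} = \frac{1}{\left(-15 - 14 \left(24 - \left(-1\right) \left(-3\right)\right)\right) - 3051} = \frac{1}{\left(-15 - 14 \left(24 - 3\right)\right) - 3051} = \frac{1}{\left(-15 - 294\right) - 3051} = \frac{1}{-309 - 3051} = \frac{1}{-3360} = - \frac{1}{3360}$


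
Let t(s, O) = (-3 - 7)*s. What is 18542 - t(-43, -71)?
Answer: 18112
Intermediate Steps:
t(s, O) = -10*s
18542 - t(-43, -71) = 18542 - (-10)*(-43) = 18542 - 1*430 = 18542 - 430 = 18112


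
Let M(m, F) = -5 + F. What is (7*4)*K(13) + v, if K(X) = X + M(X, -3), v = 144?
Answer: 284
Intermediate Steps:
K(X) = -8 + X (K(X) = X + (-5 - 3) = X - 8 = -8 + X)
(7*4)*K(13) + v = (7*4)*(-8 + 13) + 144 = 28*5 + 144 = 140 + 144 = 284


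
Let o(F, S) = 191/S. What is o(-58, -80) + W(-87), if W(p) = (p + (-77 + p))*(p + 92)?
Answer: -100591/80 ≈ -1257.4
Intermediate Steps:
W(p) = (-77 + 2*p)*(92 + p)
o(-58, -80) + W(-87) = 191/(-80) + (-7084 + 2*(-87)² + 107*(-87)) = 191*(-1/80) + (-7084 + 2*7569 - 9309) = -191/80 + (-7084 + 15138 - 9309) = -191/80 - 1255 = -100591/80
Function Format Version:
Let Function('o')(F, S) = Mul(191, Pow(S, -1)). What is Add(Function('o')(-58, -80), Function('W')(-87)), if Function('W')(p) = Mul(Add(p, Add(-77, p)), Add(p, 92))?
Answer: Rational(-100591, 80) ≈ -1257.4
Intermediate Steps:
Function('W')(p) = Mul(Add(-77, Mul(2, p)), Add(92, p))
Add(Function('o')(-58, -80), Function('W')(-87)) = Add(Mul(191, Pow(-80, -1)), Add(-7084, Mul(2, Pow(-87, 2)), Mul(107, -87))) = Add(Mul(191, Rational(-1, 80)), Add(-7084, Mul(2, 7569), -9309)) = Add(Rational(-191, 80), Add(-7084, 15138, -9309)) = Add(Rational(-191, 80), -1255) = Rational(-100591, 80)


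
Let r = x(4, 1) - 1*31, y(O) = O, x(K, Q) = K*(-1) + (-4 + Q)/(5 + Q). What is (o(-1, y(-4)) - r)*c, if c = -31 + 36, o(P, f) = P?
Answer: 345/2 ≈ 172.50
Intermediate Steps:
x(K, Q) = -K + (-4 + Q)/(5 + Q)
c = 5
r = -71/2 (r = (-4 + 1 - 5*4 - 1*4*1)/(5 + 1) - 1*31 = (-4 + 1 - 20 - 4)/6 - 31 = (⅙)*(-27) - 31 = -9/2 - 31 = -71/2 ≈ -35.500)
(o(-1, y(-4)) - r)*c = (-1 - 1*(-71/2))*5 = (-1 + 71/2)*5 = (69/2)*5 = 345/2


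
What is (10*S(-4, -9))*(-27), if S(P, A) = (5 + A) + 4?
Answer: 0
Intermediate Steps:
S(P, A) = 9 + A
(10*S(-4, -9))*(-27) = (10*(9 - 9))*(-27) = (10*0)*(-27) = 0*(-27) = 0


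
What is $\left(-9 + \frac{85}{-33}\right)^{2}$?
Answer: $\frac{145924}{1089} \approx 134.0$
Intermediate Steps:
$\left(-9 + \frac{85}{-33}\right)^{2} = \left(-9 + 85 \left(- \frac{1}{33}\right)\right)^{2} = \left(-9 - \frac{85}{33}\right)^{2} = \left(- \frac{382}{33}\right)^{2} = \frac{145924}{1089}$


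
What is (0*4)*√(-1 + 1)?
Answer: 0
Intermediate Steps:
(0*4)*√(-1 + 1) = 0*√0 = 0*0 = 0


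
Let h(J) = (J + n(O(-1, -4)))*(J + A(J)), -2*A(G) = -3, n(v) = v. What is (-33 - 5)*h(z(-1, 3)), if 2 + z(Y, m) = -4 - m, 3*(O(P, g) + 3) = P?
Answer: -3515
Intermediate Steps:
O(P, g) = -3 + P/3
A(G) = 3/2 (A(G) = -½*(-3) = 3/2)
z(Y, m) = -6 - m (z(Y, m) = -2 + (-4 - m) = -6 - m)
h(J) = (-10/3 + J)*(3/2 + J) (h(J) = (J + (-3 + (⅓)*(-1)))*(J + 3/2) = (J + (-3 - ⅓))*(3/2 + J) = (J - 10/3)*(3/2 + J) = (-10/3 + J)*(3/2 + J))
(-33 - 5)*h(z(-1, 3)) = (-33 - 5)*(-5 + (-6 - 1*3)² - 11*(-6 - 1*3)/6) = -38*(-5 + (-6 - 3)² - 11*(-6 - 3)/6) = -38*(-5 + (-9)² - 11/6*(-9)) = -38*(-5 + 81 + 33/2) = -38*185/2 = -3515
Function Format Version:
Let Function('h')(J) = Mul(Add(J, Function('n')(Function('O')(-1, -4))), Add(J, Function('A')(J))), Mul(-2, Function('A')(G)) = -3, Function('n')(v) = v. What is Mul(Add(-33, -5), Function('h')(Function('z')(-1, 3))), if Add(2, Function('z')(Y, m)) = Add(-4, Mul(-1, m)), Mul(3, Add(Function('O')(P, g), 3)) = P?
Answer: -3515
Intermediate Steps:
Function('O')(P, g) = Add(-3, Mul(Rational(1, 3), P))
Function('A')(G) = Rational(3, 2) (Function('A')(G) = Mul(Rational(-1, 2), -3) = Rational(3, 2))
Function('z')(Y, m) = Add(-6, Mul(-1, m)) (Function('z')(Y, m) = Add(-2, Add(-4, Mul(-1, m))) = Add(-6, Mul(-1, m)))
Function('h')(J) = Mul(Add(Rational(-10, 3), J), Add(Rational(3, 2), J)) (Function('h')(J) = Mul(Add(J, Add(-3, Mul(Rational(1, 3), -1))), Add(J, Rational(3, 2))) = Mul(Add(J, Add(-3, Rational(-1, 3))), Add(Rational(3, 2), J)) = Mul(Add(J, Rational(-10, 3)), Add(Rational(3, 2), J)) = Mul(Add(Rational(-10, 3), J), Add(Rational(3, 2), J)))
Mul(Add(-33, -5), Function('h')(Function('z')(-1, 3))) = Mul(Add(-33, -5), Add(-5, Pow(Add(-6, Mul(-1, 3)), 2), Mul(Rational(-11, 6), Add(-6, Mul(-1, 3))))) = Mul(-38, Add(-5, Pow(Add(-6, -3), 2), Mul(Rational(-11, 6), Add(-6, -3)))) = Mul(-38, Add(-5, Pow(-9, 2), Mul(Rational(-11, 6), -9))) = Mul(-38, Add(-5, 81, Rational(33, 2))) = Mul(-38, Rational(185, 2)) = -3515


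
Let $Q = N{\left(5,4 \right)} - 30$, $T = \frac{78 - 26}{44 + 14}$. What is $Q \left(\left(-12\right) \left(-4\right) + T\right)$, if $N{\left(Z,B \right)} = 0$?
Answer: $- \frac{42540}{29} \approx -1466.9$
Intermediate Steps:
$T = \frac{26}{29}$ ($T = \frac{52}{58} = 52 \cdot \frac{1}{58} = \frac{26}{29} \approx 0.89655$)
$Q = -30$ ($Q = 0 - 30 = -30$)
$Q \left(\left(-12\right) \left(-4\right) + T\right) = - 30 \left(\left(-12\right) \left(-4\right) + \frac{26}{29}\right) = - 30 \left(48 + \frac{26}{29}\right) = \left(-30\right) \frac{1418}{29} = - \frac{42540}{29}$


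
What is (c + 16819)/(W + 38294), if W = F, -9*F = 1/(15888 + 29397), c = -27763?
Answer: -4460391360/15607294109 ≈ -0.28579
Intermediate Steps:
F = -1/407565 (F = -1/(9*(15888 + 29397)) = -⅑/45285 = -⅑*1/45285 = -1/407565 ≈ -2.4536e-6)
W = -1/407565 ≈ -2.4536e-6
(c + 16819)/(W + 38294) = (-27763 + 16819)/(-1/407565 + 38294) = -10944/15607294109/407565 = -10944*407565/15607294109 = -4460391360/15607294109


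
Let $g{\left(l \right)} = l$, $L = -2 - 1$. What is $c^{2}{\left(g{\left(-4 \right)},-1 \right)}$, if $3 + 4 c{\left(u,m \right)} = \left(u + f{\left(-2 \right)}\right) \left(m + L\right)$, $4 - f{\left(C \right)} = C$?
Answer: $\frac{121}{16} \approx 7.5625$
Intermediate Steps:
$f{\left(C \right)} = 4 - C$
$L = -3$ ($L = -2 - 1 = -3$)
$c{\left(u,m \right)} = - \frac{3}{4} + \frac{\left(-3 + m\right) \left(6 + u\right)}{4}$ ($c{\left(u,m \right)} = - \frac{3}{4} + \frac{\left(u + \left(4 - -2\right)\right) \left(m - 3\right)}{4} = - \frac{3}{4} + \frac{\left(u + \left(4 + 2\right)\right) \left(-3 + m\right)}{4} = - \frac{3}{4} + \frac{\left(u + 6\right) \left(-3 + m\right)}{4} = - \frac{3}{4} + \frac{\left(6 + u\right) \left(-3 + m\right)}{4} = - \frac{3}{4} + \frac{\left(-3 + m\right) \left(6 + u\right)}{4}$)
$c^{2}{\left(g{\left(-4 \right)},-1 \right)} = \left(- \frac{21}{4} - -3 + \frac{3}{2} \left(-1\right) + \frac{1}{4} \left(-1\right) \left(-4\right)\right)^{2} = \left(- \frac{21}{4} + 3 - \frac{3}{2} + 1\right)^{2} = \left(- \frac{11}{4}\right)^{2} = \frac{121}{16}$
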